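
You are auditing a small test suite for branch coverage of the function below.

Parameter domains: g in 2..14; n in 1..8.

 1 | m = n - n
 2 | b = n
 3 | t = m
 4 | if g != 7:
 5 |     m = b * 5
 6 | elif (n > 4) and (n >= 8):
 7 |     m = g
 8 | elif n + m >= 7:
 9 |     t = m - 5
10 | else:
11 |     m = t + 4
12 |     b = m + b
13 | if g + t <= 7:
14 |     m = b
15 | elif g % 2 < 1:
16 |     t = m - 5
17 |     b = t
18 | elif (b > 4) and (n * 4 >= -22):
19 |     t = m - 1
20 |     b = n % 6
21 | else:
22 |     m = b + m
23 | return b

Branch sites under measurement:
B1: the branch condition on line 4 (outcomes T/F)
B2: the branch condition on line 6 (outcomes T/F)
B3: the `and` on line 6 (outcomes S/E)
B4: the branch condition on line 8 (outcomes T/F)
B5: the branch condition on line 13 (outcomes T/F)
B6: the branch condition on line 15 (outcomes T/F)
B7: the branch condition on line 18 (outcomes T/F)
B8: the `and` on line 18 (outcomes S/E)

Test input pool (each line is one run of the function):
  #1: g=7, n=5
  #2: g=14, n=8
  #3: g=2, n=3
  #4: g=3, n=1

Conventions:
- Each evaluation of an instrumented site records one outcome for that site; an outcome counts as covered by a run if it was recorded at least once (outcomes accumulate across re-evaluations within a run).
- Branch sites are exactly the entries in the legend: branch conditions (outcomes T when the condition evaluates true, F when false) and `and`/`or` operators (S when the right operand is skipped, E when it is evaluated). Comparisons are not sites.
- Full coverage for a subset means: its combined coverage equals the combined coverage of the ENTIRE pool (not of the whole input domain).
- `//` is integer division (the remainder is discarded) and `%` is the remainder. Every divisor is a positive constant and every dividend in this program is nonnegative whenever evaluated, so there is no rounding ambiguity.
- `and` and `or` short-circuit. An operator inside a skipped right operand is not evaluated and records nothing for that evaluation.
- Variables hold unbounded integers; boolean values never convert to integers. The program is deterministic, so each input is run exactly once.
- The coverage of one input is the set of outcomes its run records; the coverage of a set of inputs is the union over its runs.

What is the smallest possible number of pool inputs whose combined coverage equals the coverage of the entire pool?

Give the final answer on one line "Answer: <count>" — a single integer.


#1 (g=7, n=5) -> B1->F, B3->E, B2->F, B4->F, B5->T; covered: B1=F, B2=F, B3=E, B4=F, B5=T
#2 (g=14, n=8) -> B1->T, B5->F, B6->T; covered: B1=T, B5=F, B6=T
#3 (g=2, n=3) -> B1->T, B5->T; covered: B1=T, B5=T
#4 (g=3, n=1) -> B1->T, B5->T; covered: B1=T, B5=T
union over all inputs: B1=T, B1=F, B2=F, B3=E, B4=F, B5=T, B5=F, B6=T (8 outcomes)
checked all size-1 subsets: none covers 8 outcomes (max 5/8)
at size 2, {1, 2} reaches all 8 outcomes; every lexicographically earlier size-2 subset fails
Answer: 2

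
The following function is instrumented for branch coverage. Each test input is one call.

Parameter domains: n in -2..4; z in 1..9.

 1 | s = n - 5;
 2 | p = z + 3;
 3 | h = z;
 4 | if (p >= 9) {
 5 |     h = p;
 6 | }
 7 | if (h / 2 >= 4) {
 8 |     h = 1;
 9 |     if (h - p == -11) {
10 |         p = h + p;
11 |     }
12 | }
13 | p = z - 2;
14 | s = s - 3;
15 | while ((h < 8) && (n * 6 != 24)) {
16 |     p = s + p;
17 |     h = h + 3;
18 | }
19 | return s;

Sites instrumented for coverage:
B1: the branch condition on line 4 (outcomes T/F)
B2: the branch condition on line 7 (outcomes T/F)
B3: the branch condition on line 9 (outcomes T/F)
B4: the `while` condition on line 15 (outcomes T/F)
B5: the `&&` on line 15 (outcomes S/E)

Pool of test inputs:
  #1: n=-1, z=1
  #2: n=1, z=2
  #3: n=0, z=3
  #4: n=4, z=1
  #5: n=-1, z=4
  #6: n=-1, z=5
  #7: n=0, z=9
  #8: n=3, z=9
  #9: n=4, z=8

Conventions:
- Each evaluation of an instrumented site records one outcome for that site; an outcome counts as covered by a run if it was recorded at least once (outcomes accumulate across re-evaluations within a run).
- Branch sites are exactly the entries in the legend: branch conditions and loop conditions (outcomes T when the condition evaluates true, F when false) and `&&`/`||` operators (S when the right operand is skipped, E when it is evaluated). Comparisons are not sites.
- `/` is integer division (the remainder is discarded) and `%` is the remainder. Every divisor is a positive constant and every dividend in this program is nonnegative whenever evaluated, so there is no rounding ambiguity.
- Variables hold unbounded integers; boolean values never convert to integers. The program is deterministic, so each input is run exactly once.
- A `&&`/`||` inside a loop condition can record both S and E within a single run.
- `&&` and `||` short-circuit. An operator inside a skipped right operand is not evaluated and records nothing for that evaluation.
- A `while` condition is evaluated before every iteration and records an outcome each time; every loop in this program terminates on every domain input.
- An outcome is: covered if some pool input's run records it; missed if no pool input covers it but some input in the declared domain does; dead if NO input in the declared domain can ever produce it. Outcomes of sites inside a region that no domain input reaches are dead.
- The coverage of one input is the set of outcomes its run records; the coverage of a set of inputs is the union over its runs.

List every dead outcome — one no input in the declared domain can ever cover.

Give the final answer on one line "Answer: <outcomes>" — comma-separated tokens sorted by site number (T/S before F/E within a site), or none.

running all 63 domain inputs and tallying outcomes:
  reachable outcomes have witnesses, e.g. B1=T (e.g. n=-2, z=6), B1=F (e.g. n=-2, z=1), B2=T (e.g. n=-2, z=6), B2=F (e.g. n=-2, z=1)

Answer: none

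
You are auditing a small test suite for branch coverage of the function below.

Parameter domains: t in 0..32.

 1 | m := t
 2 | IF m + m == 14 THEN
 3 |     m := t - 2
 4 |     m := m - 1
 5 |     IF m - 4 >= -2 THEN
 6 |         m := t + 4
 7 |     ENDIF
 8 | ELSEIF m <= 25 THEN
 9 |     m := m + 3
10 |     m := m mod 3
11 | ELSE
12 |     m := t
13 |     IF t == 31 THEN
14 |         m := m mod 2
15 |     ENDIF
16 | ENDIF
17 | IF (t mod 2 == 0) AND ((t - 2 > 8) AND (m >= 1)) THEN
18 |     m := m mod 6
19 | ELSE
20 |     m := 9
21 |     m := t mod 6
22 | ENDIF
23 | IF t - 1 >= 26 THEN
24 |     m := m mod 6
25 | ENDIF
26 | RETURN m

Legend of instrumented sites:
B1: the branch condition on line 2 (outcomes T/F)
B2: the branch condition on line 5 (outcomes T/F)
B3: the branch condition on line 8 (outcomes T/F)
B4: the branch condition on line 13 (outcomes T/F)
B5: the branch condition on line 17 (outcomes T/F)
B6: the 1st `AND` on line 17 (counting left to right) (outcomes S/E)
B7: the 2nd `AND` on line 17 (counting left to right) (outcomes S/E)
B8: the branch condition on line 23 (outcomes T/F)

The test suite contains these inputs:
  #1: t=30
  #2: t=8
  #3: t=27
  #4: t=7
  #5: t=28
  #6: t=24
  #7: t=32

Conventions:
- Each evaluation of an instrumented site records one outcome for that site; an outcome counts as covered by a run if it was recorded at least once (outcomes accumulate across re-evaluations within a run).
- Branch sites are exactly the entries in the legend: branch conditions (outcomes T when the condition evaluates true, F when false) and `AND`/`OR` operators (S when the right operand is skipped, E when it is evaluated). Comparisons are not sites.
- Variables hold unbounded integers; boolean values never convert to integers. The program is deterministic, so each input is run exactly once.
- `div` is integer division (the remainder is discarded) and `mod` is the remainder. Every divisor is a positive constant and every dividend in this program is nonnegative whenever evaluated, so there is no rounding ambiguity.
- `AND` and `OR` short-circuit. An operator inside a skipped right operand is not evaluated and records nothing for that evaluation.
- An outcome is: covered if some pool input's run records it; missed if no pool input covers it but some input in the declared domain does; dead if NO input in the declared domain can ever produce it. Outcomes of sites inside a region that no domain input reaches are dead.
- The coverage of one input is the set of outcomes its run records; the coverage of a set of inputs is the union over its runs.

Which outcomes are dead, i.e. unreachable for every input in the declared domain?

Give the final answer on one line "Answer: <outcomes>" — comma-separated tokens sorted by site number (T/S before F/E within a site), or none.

running all 33 domain inputs and tallying outcomes:
  B2=F: never recorded by any domain input -> dead
  reachable outcomes have witnesses, e.g. B1=T (e.g. t=7), B1=F (e.g. t=0), B2=T (e.g. t=7), B3=T (e.g. t=0)

Answer: B2=F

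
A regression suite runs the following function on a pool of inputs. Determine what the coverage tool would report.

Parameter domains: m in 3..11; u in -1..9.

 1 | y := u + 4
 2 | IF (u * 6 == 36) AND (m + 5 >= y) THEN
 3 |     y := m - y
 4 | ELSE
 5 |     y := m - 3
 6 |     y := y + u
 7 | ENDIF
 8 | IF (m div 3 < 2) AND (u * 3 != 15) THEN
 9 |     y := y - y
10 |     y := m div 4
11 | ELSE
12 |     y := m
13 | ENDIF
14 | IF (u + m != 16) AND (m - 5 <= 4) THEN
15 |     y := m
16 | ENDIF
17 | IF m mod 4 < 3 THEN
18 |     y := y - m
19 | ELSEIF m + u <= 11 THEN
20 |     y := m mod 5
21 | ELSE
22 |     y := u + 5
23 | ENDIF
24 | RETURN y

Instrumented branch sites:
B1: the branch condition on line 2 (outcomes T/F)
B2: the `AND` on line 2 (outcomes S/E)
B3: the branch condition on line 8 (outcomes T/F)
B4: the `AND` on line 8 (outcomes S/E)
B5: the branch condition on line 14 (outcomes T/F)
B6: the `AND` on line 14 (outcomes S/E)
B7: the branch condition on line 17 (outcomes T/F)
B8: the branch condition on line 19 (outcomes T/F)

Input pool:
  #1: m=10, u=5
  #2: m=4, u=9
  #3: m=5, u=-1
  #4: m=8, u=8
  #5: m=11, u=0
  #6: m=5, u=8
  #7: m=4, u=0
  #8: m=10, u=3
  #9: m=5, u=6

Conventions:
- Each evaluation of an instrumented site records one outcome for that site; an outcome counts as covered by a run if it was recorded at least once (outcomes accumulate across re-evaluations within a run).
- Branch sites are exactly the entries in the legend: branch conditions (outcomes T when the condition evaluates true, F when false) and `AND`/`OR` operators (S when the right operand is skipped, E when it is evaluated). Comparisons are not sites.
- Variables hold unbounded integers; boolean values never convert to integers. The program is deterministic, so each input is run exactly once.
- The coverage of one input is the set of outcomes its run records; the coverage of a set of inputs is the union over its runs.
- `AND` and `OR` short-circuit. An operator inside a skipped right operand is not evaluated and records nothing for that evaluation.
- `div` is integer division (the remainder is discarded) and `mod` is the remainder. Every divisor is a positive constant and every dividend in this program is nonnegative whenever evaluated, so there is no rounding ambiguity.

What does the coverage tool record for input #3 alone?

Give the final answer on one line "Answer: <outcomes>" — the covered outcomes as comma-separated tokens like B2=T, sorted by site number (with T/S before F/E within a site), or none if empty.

Tracing the run of input #3 (m=5, u=-1):
  B2->S, B1->F, B4->E, B3->T, B6->E, B5->T, B7->T
collecting distinct outcomes: B1=F, B2=S, B3=T, B4=E, B5=T, B6=E, B7=T

Answer: B1=F, B2=S, B3=T, B4=E, B5=T, B6=E, B7=T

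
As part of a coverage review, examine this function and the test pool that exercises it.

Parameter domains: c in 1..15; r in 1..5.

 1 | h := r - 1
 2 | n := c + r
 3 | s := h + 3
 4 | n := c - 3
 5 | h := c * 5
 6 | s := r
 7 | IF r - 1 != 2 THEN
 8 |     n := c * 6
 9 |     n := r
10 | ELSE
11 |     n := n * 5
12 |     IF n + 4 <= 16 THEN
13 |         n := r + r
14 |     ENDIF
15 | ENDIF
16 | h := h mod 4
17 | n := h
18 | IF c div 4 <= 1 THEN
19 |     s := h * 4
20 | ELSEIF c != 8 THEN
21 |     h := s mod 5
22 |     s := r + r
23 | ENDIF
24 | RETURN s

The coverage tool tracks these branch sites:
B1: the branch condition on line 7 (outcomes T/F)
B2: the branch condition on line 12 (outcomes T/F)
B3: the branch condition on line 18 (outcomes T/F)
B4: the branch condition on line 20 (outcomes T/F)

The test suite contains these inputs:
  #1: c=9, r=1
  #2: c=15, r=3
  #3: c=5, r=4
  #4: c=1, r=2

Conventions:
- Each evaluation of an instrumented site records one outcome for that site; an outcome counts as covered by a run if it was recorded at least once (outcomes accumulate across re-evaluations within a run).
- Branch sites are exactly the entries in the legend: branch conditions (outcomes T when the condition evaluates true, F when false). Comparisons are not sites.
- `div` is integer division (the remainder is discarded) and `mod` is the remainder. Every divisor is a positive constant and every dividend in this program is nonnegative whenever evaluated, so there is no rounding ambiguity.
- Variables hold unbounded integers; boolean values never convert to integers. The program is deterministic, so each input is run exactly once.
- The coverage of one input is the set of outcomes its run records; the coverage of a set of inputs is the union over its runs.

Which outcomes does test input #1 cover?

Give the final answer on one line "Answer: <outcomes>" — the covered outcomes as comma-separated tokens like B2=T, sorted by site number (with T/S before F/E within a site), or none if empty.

Simulating input #1 (c=9, r=1) step by step:
  B1->T, B3->F, B4->T
deduplicating events, the covered set is: B1=T, B3=F, B4=T

Answer: B1=T, B3=F, B4=T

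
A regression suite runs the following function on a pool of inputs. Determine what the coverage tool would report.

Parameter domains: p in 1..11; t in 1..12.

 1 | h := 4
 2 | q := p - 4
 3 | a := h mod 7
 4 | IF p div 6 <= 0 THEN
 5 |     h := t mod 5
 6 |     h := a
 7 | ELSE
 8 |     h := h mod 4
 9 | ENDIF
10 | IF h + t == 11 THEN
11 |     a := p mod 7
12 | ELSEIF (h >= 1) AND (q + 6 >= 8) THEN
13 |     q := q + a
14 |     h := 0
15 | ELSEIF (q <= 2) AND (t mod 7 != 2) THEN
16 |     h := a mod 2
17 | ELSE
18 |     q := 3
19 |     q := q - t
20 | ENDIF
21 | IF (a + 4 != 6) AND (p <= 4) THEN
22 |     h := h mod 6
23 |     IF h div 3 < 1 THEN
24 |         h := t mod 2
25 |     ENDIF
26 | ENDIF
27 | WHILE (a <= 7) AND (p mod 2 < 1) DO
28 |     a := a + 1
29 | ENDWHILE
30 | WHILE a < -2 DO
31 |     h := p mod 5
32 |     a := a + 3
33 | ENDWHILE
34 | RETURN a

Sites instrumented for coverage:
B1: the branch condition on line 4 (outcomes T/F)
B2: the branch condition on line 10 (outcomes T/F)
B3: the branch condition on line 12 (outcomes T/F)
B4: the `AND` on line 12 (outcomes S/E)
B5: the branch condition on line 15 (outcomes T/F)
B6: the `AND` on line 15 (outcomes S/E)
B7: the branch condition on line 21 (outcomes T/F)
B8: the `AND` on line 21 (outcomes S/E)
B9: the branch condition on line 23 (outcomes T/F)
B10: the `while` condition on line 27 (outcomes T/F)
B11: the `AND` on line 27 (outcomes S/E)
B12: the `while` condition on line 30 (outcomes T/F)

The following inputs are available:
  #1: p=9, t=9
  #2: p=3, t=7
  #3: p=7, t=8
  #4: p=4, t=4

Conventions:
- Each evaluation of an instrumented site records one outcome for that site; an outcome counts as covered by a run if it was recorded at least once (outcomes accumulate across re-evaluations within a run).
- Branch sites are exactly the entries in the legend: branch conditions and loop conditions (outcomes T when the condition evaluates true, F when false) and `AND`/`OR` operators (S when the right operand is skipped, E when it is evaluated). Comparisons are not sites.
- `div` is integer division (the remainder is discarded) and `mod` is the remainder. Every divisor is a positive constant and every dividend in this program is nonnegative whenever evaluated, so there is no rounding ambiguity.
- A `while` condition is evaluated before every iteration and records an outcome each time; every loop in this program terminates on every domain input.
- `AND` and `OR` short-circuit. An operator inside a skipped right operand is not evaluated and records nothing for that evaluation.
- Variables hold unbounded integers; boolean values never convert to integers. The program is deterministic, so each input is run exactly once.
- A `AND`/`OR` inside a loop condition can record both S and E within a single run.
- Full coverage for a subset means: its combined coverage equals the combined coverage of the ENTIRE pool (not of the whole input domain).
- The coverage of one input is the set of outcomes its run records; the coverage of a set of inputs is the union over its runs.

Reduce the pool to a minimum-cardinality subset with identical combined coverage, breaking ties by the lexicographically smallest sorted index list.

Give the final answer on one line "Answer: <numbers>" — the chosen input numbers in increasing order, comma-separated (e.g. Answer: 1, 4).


test 1 (p=9, t=9) fires B1->F, B2->F, B4->S, B3->F, B6->S, B5->F, B8->E, B7->F, B11->E, B10->F, B12->F; hits B1=F, B2=F, B3=F, B4=S, B5=F, B6=S, B7=F, B8=E, B10=F, B11=E, B12=F
test 2 (p=3, t=7) fires B1->T, B2->T, B8->E, B7->T, B9->F, B11->E, B10->F, B12->F; hits B1=T, B2=T, B7=T, B8=E, B9=F, B10=F, B11=E, B12=F
test 3 (p=7, t=8) fires B1->F, B2->F, B4->S, B3->F, B6->S, B5->F, B8->E, B7->F, B11->E, B10->F, B12->F; hits B1=F, B2=F, B3=F, B4=S, B5=F, B6=S, B7=F, B8=E, B10=F, B11=E, B12=F
test 4 (p=4, t=4) fires B1->T, B2->F, B4->E, B3->F, B6->E, B5->T, B8->E, B7->T, B9->T, B11->E, B10->T, B11->E, B10->T, B11->E, ...; hits B1=T, B2=F, B3=F, B4=E, B5=T, B6=E, B7=T, B8=E, B9=T, B10=T, B10=F, B11=S, B11=E, B12=F
union over all inputs: B1=T, B1=F, B2=T, B2=F, B3=F, B4=S, B4=E, B5=T, B5=F, B6=S, B6=E, B7=T, B7=F, B8=E, B9=T, B9=F, B10=T, B10=F, B11=S, B11=E, B12=F (21 outcomes)
no size-1 subset reaches all 21 outcomes (best union: 14/21)
no size-2 subset reaches all 21 outcomes (best union: 19/21)
at size 3, {1, 2, 4} reaches all 21 outcomes; every lexicographically earlier size-3 subset fails
Answer: 1, 2, 4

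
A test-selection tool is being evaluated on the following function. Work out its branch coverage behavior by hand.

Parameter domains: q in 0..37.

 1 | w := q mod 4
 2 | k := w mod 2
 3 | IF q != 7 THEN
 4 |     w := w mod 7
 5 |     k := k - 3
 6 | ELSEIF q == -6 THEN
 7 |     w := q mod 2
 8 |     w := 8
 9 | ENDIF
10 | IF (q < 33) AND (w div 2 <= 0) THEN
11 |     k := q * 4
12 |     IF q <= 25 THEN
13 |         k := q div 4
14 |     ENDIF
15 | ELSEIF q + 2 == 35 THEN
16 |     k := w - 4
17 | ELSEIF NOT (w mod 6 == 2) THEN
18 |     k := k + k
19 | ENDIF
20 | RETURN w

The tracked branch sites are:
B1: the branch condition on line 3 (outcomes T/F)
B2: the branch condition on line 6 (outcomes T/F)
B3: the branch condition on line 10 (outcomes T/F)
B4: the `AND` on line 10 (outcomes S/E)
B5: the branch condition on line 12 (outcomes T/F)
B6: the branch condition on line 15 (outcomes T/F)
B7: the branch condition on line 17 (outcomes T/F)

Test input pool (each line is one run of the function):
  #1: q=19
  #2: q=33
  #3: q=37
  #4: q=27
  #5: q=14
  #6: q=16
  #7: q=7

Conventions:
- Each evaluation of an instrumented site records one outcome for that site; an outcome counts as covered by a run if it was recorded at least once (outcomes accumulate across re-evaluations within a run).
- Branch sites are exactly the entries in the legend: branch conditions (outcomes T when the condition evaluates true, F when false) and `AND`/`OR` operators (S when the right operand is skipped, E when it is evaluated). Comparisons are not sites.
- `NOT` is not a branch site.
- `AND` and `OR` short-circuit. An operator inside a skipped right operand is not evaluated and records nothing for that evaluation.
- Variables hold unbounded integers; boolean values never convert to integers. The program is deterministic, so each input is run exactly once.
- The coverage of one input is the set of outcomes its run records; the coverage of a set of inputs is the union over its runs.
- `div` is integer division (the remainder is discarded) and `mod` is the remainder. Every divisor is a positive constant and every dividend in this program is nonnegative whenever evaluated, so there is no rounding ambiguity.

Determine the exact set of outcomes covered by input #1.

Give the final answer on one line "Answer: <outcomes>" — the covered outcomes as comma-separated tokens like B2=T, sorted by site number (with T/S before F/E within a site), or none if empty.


Simulating input #1 (q=19) step by step:
  B1->T, B4->E, B3->F, B6->F, B7->T
as a set, this run covers: B1=T, B3=F, B4=E, B6=F, B7=T
Answer: B1=T, B3=F, B4=E, B6=F, B7=T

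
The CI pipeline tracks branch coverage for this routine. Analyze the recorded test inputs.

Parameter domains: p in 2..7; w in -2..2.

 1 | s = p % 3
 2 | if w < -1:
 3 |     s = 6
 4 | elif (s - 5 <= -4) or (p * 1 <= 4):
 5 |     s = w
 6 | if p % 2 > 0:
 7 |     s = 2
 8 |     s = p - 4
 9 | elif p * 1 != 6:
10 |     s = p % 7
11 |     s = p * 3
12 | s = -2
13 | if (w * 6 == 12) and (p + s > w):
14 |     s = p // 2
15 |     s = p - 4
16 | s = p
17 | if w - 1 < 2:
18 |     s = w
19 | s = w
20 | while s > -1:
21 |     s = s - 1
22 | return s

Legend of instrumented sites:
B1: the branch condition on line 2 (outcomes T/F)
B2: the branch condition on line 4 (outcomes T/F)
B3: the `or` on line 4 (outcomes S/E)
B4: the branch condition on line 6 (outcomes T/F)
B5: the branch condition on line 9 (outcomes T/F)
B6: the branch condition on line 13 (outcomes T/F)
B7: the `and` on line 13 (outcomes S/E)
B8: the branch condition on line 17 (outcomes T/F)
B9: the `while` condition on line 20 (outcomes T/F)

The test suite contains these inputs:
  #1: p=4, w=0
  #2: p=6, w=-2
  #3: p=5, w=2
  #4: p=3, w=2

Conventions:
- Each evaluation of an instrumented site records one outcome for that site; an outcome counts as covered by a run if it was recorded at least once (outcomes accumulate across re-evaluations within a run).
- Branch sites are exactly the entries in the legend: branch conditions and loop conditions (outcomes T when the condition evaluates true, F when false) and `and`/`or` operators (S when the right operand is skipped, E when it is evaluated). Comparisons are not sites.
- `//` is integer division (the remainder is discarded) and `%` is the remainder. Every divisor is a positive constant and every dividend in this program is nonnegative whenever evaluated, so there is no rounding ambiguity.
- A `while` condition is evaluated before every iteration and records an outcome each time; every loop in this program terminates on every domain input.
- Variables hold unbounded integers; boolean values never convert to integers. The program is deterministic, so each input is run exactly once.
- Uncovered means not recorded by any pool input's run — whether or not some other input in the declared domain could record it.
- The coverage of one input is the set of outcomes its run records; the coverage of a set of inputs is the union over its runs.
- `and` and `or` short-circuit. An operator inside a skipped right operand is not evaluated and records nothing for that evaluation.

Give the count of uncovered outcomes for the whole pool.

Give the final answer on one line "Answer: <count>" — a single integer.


input #1, p=4, w=0: outcomes B1=F, B2=T, B3=S, B4=F, B5=T, B6=F, B7=S, B8=T, B9=T, B9=F
input #2, p=6, w=-2: outcomes B1=T, B4=F, B5=F, B6=F, B7=S, B8=T, B9=F
input #3, p=5, w=2: outcomes B1=F, B2=F, B3=E, B4=T, B6=T, B7=E, B8=T, B9=T, B9=F
input #4, p=3, w=2: outcomes B1=F, B2=T, B3=S, B4=T, B6=F, B7=E, B8=T, B9=T, B9=F
union over the pool: B1=T, B1=F, B2=T, B2=F, B3=S, B3=E, B4=T, B4=F, B5=T, B5=F, B6=T, B6=F, B7=S, B7=E, B8=T, B9=T, B9=F
uncovered (1 of 18): B8=F
Answer: 1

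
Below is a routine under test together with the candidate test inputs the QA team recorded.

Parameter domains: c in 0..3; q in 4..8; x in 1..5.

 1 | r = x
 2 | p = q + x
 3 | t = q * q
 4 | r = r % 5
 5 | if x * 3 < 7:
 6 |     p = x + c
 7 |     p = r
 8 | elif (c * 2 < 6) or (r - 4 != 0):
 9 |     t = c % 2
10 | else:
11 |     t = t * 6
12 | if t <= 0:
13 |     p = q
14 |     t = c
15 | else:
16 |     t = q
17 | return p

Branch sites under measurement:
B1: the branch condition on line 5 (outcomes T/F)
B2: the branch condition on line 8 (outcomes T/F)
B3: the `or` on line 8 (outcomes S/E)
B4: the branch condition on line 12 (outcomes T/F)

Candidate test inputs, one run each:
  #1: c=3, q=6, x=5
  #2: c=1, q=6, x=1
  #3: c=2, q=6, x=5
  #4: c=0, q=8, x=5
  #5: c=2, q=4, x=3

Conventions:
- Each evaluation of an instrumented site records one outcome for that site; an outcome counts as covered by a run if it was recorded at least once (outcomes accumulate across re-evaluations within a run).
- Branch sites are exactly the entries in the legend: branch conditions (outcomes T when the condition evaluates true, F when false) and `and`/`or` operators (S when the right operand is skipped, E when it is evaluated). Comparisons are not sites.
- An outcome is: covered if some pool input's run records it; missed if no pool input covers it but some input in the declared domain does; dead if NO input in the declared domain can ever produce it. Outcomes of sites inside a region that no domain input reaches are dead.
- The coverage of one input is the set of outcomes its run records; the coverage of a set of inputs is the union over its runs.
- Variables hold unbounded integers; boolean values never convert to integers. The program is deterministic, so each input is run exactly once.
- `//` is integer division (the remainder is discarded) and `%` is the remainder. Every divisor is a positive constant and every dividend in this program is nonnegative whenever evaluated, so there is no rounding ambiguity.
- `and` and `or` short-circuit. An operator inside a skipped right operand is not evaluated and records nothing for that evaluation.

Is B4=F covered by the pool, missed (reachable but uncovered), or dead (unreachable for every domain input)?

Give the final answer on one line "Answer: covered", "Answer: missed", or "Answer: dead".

B4=F is recorded by pool input(s) 1, 2 -> covered

Answer: covered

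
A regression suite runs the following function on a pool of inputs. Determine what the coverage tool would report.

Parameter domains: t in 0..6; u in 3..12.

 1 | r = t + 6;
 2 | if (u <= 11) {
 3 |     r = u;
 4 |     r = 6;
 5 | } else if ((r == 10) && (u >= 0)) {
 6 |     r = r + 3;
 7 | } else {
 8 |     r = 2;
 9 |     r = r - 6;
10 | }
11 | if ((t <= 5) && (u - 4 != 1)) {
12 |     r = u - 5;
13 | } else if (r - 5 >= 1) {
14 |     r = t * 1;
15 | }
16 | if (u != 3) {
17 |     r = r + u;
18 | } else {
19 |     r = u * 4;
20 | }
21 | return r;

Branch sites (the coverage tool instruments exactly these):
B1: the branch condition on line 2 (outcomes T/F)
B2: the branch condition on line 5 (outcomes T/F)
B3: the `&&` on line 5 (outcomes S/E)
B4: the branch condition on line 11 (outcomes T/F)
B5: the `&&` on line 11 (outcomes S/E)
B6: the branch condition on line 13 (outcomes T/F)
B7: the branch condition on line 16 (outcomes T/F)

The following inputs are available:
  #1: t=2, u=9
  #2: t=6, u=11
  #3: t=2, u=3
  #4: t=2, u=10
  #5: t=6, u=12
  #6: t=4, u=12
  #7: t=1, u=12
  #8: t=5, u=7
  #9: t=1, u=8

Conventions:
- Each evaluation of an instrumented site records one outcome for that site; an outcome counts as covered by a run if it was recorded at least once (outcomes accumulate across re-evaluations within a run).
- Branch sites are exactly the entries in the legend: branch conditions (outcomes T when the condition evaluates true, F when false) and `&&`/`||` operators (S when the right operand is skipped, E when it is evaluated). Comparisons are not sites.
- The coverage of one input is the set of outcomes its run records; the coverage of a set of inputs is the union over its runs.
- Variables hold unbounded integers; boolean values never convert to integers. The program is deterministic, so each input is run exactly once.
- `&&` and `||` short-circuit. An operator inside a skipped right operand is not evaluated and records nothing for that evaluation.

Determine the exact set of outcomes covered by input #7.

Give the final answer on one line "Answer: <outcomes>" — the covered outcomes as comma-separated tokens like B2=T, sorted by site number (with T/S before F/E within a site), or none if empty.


Running input #7 (t=1, u=12), event by event:
  B1->F, B3->S, B2->F, B5->E, B4->T, B7->T
distinct outcomes covered: B1=F, B2=F, B3=S, B4=T, B5=E, B7=T
Answer: B1=F, B2=F, B3=S, B4=T, B5=E, B7=T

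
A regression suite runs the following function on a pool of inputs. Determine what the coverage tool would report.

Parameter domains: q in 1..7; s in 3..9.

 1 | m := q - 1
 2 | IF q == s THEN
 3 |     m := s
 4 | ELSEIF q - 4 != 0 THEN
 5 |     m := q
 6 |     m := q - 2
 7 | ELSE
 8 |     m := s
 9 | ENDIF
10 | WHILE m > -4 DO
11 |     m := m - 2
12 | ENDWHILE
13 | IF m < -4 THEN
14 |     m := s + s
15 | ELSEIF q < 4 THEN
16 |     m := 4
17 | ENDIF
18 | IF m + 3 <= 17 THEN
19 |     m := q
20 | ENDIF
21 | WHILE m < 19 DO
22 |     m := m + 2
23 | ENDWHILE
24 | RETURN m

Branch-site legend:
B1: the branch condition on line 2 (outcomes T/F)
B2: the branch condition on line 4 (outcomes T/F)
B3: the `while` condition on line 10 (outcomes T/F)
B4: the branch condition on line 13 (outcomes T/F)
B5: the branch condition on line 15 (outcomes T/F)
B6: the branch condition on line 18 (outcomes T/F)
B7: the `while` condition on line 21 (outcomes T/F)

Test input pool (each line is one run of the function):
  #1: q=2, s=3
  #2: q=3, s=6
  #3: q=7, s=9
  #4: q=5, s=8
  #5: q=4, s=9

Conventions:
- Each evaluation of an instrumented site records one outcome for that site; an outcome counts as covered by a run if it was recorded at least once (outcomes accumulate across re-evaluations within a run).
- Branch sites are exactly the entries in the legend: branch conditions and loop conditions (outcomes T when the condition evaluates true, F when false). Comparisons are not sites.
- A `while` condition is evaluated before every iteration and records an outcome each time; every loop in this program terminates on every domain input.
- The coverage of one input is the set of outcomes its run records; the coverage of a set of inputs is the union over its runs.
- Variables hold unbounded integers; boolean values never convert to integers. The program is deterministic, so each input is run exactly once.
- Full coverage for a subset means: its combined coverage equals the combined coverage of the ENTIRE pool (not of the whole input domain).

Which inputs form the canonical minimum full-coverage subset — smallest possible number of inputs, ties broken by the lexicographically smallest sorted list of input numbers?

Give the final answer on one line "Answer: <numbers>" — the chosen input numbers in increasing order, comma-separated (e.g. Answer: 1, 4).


input #1, q=2, s=3: events B1->F, B2->T, B3->T, B3->T, B3->F, B4->F, B5->T, B6->T, B7->T, B7->T, B7->T, B7->T, B7->T, B7->T, ...; outcomes B1=F, B2=T, B3=T, B3=F, B4=F, B5=T, B6=T, B7=T, B7=F
input #2, q=3, s=6: events B1->F, B2->T, B3->T, B3->T, B3->T, B3->F, B4->T, B6->T, B7->T, B7->T, B7->T, B7->T, B7->T, B7->T, ...; outcomes B1=F, B2=T, B3=T, B3=F, B4=T, B6=T, B7=T, B7=F
input #3, q=7, s=9: events B1->F, B2->T, B3->T, B3->T, B3->T, B3->T, B3->T, B3->F, B4->T, B6->F, B7->T, B7->F; outcomes B1=F, B2=T, B3=T, B3=F, B4=T, B6=F, B7=T, B7=F
input #4, q=5, s=8: events B1->F, B2->T, B3->T, B3->T, B3->T, B3->T, B3->F, B4->T, B6->F, B7->T, B7->T, B7->F; outcomes B1=F, B2=T, B3=T, B3=F, B4=T, B6=F, B7=T, B7=F
input #5, q=4, s=9: events B1->F, B2->F, B3->T, B3->T, B3->T, B3->T, B3->T, B3->T, B3->T, B3->F, B4->T, B6->F, B7->T, B7->F; outcomes B1=F, B2=F, B3=T, B3=F, B4=T, B6=F, B7=T, B7=F
pool-wide coverage (12 outcomes): B1=F, B2=T, B2=F, B3=T, B3=F, B4=T, B4=F, B5=T, B6=T, B6=F, B7=T, B7=F
no size-1 subset reaches all 12 outcomes (best union: 9/12)
at size 2, {1, 5} reaches all 12 outcomes; every lexicographically earlier size-2 subset fails
Answer: 1, 5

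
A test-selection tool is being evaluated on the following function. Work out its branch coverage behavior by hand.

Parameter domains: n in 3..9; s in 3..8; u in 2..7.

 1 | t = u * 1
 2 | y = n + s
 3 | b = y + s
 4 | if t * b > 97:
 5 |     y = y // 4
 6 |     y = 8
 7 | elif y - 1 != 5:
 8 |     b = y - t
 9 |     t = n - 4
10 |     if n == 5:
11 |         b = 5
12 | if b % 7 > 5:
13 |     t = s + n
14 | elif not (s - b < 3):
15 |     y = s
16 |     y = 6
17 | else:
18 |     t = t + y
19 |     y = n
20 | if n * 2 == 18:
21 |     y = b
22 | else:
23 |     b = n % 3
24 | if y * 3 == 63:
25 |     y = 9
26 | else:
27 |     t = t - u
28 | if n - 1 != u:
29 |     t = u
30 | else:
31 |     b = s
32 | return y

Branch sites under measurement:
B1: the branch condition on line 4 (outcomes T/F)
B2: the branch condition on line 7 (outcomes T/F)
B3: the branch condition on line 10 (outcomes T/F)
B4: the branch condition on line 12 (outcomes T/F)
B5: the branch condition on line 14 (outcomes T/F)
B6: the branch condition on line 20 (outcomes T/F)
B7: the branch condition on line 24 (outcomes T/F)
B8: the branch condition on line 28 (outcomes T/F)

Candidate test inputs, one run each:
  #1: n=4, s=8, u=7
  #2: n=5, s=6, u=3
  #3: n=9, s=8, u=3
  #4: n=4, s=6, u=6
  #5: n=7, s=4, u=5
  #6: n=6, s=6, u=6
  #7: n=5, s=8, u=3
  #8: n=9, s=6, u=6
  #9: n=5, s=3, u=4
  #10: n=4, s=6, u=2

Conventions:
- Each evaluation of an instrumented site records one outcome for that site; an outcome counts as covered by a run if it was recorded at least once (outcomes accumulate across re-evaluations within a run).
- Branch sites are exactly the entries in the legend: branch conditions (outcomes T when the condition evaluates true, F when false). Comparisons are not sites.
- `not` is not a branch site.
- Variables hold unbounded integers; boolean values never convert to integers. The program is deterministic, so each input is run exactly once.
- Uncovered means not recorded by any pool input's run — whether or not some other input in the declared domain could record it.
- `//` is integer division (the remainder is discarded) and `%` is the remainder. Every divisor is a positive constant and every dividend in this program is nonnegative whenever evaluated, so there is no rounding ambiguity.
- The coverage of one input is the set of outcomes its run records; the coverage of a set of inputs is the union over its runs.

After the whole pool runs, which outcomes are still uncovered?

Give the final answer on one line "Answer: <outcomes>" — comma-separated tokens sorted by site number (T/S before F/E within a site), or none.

#1 (n=4, s=8, u=7) -> B1->T, B4->T, B6->F, B7->F, B8->T; covered: B1=T, B4=T, B6=F, B7=F, B8=T
#2 (n=5, s=6, u=3) -> B1->F, B2->T, B3->T, B4->F, B5->F, B6->F, B7->F, B8->T; covered: B1=F, B2=T, B3=T, B4=F, B5=F, B6=F, B7=F, B8=T
#3 (n=9, s=8, u=3) -> B1->F, B2->T, B3->F, B4->F, B5->F, B6->T, B7->F, B8->T; covered: B1=F, B2=T, B3=F, B4=F, B5=F, B6=T, B7=F, B8=T
#4 (n=4, s=6, u=6) -> B1->F, B2->T, B3->F, B4->F, B5->F, B6->F, B7->F, B8->T; covered: B1=F, B2=T, B3=F, B4=F, B5=F, B6=F, B7=F, B8=T
#5 (n=7, s=4, u=5) -> B1->F, B2->T, B3->F, B4->T, B6->F, B7->F, B8->T; covered: B1=F, B2=T, B3=F, B4=T, B6=F, B7=F, B8=T
#6 (n=6, s=6, u=6) -> B1->T, B4->F, B5->F, B6->F, B7->F, B8->T; covered: B1=T, B4=F, B5=F, B6=F, B7=F, B8=T
#7 (n=5, s=8, u=3) -> B1->F, B2->T, B3->T, B4->F, B5->T, B6->F, B7->F, B8->T; covered: B1=F, B2=T, B3=T, B4=F, B5=T, B6=F, B7=F, B8=T
#8 (n=9, s=6, u=6) -> B1->T, B4->F, B5->F, B6->T, B7->T, B8->T; covered: B1=T, B4=F, B5=F, B6=T, B7=T, B8=T
#9 (n=5, s=3, u=4) -> B1->F, B2->T, B3->T, B4->F, B5->F, B6->F, B7->F, B8->F; covered: B1=F, B2=T, B3=T, B4=F, B5=F, B6=F, B7=F, B8=F
#10 (n=4, s=6, u=2) -> B1->F, B2->T, B3->F, B4->F, B5->F, B6->F, B7->F, B8->T; covered: B1=F, B2=T, B3=F, B4=F, B5=F, B6=F, B7=F, B8=T
union over the pool: B1=T, B1=F, B2=T, B3=T, B3=F, B4=T, B4=F, B5=T, B5=F, B6=T, B6=F, B7=T, B7=F, B8=T, B8=F
uncovered (1 of 16): B2=F

Answer: B2=F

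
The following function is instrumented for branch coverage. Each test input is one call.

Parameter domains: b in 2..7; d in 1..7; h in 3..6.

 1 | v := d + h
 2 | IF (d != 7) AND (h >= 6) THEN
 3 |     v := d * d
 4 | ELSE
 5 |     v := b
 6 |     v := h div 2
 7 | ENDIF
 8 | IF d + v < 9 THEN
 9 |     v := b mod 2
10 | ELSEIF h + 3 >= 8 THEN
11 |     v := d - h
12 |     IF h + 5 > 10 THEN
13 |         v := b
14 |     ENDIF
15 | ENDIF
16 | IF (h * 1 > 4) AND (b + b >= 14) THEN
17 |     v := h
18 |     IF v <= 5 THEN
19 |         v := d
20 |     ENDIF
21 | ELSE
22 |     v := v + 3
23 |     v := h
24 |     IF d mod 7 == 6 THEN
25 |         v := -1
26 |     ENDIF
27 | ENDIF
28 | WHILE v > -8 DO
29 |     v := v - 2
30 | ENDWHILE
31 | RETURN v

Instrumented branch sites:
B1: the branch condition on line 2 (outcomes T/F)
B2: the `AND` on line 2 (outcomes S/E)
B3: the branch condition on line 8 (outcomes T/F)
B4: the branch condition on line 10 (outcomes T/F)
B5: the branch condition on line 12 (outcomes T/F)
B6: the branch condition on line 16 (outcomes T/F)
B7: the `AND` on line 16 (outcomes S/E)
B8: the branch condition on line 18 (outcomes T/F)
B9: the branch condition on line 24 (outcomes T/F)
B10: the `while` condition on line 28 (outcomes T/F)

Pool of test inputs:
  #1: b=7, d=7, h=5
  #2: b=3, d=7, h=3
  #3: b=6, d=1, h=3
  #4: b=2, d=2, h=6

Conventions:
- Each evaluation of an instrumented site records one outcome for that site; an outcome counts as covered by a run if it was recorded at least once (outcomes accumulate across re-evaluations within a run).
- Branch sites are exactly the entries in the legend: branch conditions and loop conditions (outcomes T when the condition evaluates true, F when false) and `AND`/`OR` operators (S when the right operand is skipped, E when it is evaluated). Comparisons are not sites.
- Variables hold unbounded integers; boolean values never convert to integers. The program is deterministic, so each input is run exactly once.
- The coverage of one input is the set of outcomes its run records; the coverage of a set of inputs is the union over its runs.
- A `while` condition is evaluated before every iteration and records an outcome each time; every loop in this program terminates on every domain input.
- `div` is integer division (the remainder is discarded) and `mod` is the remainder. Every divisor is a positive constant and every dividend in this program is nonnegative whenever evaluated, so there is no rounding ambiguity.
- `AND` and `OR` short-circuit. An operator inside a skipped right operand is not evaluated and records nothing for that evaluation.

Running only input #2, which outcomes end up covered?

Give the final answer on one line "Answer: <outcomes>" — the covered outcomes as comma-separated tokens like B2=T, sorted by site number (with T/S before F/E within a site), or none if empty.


Running input #2 (b=3, d=7, h=3), event by event:
  B2->S, B1->F, B3->T, B7->S, B6->F, B9->F, B10->T, B10->T, B10->T, B10->T
  B10->T, B10->T, B10->F
deduplicating events, the covered set is: B1=F, B2=S, B3=T, B6=F, B7=S, B9=F, B10=T, B10=F
Answer: B1=F, B2=S, B3=T, B6=F, B7=S, B9=F, B10=T, B10=F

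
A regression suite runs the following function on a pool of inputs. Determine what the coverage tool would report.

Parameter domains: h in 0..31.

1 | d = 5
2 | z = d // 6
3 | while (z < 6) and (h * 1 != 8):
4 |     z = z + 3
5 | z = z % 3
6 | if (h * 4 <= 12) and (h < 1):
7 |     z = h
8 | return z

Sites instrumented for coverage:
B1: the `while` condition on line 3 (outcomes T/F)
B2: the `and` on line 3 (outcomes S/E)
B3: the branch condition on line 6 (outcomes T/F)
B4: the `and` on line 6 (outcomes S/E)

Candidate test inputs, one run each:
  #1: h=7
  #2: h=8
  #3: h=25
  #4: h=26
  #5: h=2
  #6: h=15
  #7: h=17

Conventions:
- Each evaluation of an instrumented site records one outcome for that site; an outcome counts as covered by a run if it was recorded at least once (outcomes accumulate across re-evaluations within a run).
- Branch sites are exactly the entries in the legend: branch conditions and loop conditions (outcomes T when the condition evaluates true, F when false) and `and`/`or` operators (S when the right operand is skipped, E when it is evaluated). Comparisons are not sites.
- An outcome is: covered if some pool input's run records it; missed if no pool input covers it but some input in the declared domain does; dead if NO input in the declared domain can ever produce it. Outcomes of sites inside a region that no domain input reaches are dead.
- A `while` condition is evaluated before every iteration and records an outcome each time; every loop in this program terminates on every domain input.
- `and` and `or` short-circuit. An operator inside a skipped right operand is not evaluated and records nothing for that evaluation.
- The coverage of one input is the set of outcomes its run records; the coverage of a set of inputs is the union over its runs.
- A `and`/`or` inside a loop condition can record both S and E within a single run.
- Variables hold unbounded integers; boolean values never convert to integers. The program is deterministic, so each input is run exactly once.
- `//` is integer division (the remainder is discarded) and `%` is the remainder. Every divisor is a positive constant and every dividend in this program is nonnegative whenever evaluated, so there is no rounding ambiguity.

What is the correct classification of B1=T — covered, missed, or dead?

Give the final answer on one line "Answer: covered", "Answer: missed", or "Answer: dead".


B1=T is recorded by pool input(s) 1, 3, 4, 5, 6, 7 -> covered
Answer: covered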